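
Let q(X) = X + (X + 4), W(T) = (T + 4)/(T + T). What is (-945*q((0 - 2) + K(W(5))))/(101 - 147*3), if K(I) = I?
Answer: 1701/340 ≈ 5.0029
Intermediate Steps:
W(T) = (4 + T)/(2*T) (W(T) = (4 + T)/((2*T)) = (4 + T)*(1/(2*T)) = (4 + T)/(2*T))
q(X) = 4 + 2*X (q(X) = X + (4 + X) = 4 + 2*X)
(-945*q((0 - 2) + K(W(5))))/(101 - 147*3) = (-945*(4 + 2*((0 - 2) + (1/2)*(4 + 5)/5)))/(101 - 147*3) = (-945*(4 + 2*(-2 + (1/2)*(1/5)*9)))/(101 - 441) = -945*(4 + 2*(-2 + 9/10))/(-340) = -945*(4 + 2*(-11/10))*(-1/340) = -945*(4 - 11/5)*(-1/340) = -945*9/5*(-1/340) = -1701*(-1/340) = 1701/340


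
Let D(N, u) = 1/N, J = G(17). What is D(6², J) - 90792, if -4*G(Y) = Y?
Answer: -3268511/36 ≈ -90792.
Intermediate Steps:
G(Y) = -Y/4
J = -17/4 (J = -¼*17 = -17/4 ≈ -4.2500)
D(6², J) - 90792 = 1/(6²) - 90792 = 1/36 - 90792 = -3268511/36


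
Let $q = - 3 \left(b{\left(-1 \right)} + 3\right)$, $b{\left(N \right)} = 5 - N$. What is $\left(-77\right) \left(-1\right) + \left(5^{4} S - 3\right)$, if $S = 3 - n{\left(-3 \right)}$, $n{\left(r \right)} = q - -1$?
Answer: $18199$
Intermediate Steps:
$q = -27$ ($q = - 3 \left(\left(5 - -1\right) + 3\right) = - 3 \left(\left(5 + 1\right) + 3\right) = - 3 \left(6 + 3\right) = \left(-3\right) 9 = -27$)
$n{\left(r \right)} = -26$ ($n{\left(r \right)} = -27 - -1 = -27 + 1 = -26$)
$S = 29$ ($S = 3 - -26 = 3 + 26 = 29$)
$\left(-77\right) \left(-1\right) + \left(5^{4} S - 3\right) = \left(-77\right) \left(-1\right) - \left(3 - 5^{4} \cdot 29\right) = 77 + \left(625 \cdot 29 - 3\right) = 77 + \left(18125 - 3\right) = 77 + 18122 = 18199$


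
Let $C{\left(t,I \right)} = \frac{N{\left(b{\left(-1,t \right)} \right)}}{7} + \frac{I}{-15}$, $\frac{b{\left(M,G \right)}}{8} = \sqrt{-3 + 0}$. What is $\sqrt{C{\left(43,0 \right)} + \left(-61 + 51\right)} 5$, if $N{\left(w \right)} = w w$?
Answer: $\frac{5 i \sqrt{1834}}{7} \approx 30.589 i$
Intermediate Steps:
$b{\left(M,G \right)} = 8 i \sqrt{3}$ ($b{\left(M,G \right)} = 8 \sqrt{-3 + 0} = 8 \sqrt{-3} = 8 i \sqrt{3}$)
$N{\left(w \right)} = w^{2}$
$C{\left(t,I \right)} = - \frac{192}{7} - \frac{I}{15}$ ($C{\left(t,I \right)} = \frac{\left(8 i \sqrt{3}\right)^{2}}{7} + \frac{I}{-15} = \left(-192\right) \frac{1}{7} + I \left(- \frac{1}{15}\right) = - \frac{192}{7} - \frac{I}{15}$)
$\sqrt{C{\left(43,0 \right)} + \left(-61 + 51\right)} 5 = \sqrt{\left(- \frac{192}{7} - 0\right) + \left(-61 + 51\right)} 5 = \sqrt{\left(- \frac{192}{7} + 0\right) - 10} \cdot 5 = \sqrt{- \frac{192}{7} - 10} \cdot 5 = \sqrt{- \frac{262}{7}} \cdot 5 = \frac{i \sqrt{1834}}{7} \cdot 5 = \frac{5 i \sqrt{1834}}{7}$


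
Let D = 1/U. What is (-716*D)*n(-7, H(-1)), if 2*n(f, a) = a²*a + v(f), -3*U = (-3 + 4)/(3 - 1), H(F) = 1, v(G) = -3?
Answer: -4296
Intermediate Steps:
U = -⅙ (U = -(-3 + 4)/(3*(3 - 1)) = -1/(3*2) = -⅓*½ = -⅙ ≈ -0.16667)
n(f, a) = -3/2 + a³/2 (n(f, a) = (a²*a - 3)/2 = (a³ - 3)/2 = (-3 + a³)/2 = -3/2 + a³/2)
D = -6 (D = 1/(-⅙) = -6)
(-716*D)*n(-7, H(-1)) = (-716*(-6))*(-3/2 + (½)*1³) = 4296*(-3/2 + (½)*1) = 4296*(-3/2 + ½) = 4296*(-1) = -4296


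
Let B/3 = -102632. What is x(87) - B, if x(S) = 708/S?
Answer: 8929220/29 ≈ 3.0790e+5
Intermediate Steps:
B = -307896 (B = 3*(-102632) = -307896)
x(87) - B = 708/87 - 1*(-307896) = 708*(1/87) + 307896 = 236/29 + 307896 = 8929220/29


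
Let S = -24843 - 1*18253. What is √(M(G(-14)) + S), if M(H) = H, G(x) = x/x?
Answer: 13*I*√255 ≈ 207.59*I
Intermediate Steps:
G(x) = 1
S = -43096 (S = -24843 - 18253 = -43096)
√(M(G(-14)) + S) = √(1 - 43096) = √(-43095) = 13*I*√255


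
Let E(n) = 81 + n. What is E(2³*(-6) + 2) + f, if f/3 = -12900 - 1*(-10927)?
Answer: -5884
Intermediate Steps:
f = -5919 (f = 3*(-12900 - 1*(-10927)) = 3*(-12900 + 10927) = 3*(-1973) = -5919)
E(2³*(-6) + 2) + f = (81 + (2³*(-6) + 2)) - 5919 = (81 + (8*(-6) + 2)) - 5919 = (81 + (-48 + 2)) - 5919 = (81 - 46) - 5919 = 35 - 5919 = -5884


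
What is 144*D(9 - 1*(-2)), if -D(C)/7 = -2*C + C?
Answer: 11088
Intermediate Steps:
D(C) = 7*C (D(C) = -7*(-2*C + C) = -(-7)*C = 7*C)
144*D(9 - 1*(-2)) = 144*(7*(9 - 1*(-2))) = 144*(7*(9 + 2)) = 144*(7*11) = 144*77 = 11088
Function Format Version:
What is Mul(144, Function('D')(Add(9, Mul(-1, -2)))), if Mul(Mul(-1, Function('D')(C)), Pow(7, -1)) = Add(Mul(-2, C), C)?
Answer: 11088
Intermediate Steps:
Function('D')(C) = Mul(7, C) (Function('D')(C) = Mul(-7, Add(Mul(-2, C), C)) = Mul(-7, Mul(-1, C)) = Mul(7, C))
Mul(144, Function('D')(Add(9, Mul(-1, -2)))) = Mul(144, Mul(7, Add(9, Mul(-1, -2)))) = Mul(144, Mul(7, Add(9, 2))) = Mul(144, Mul(7, 11)) = Mul(144, 77) = 11088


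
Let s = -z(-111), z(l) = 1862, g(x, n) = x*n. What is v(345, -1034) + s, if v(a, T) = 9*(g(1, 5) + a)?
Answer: 1288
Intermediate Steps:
g(x, n) = n*x
v(a, T) = 45 + 9*a (v(a, T) = 9*(5*1 + a) = 9*(5 + a) = 45 + 9*a)
s = -1862 (s = -1*1862 = -1862)
v(345, -1034) + s = (45 + 9*345) - 1862 = (45 + 3105) - 1862 = 3150 - 1862 = 1288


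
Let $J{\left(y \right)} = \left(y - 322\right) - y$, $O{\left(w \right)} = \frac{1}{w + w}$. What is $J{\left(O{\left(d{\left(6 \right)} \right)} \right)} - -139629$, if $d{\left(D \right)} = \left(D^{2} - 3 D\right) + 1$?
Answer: $139307$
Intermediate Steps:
$d{\left(D \right)} = 1 + D^{2} - 3 D$
$O{\left(w \right)} = \frac{1}{2 w}$
$J{\left(y \right)} = -322$ ($J{\left(y \right)} = \left(y - 322\right) - y = \left(-322 + y\right) - y = -322$)
$J{\left(O{\left(d{\left(6 \right)} \right)} \right)} - -139629 = -322 - -139629 = -322 + 139629 = 139307$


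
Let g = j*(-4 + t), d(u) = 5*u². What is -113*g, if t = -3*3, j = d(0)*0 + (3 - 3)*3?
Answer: 0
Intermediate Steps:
j = 0 (j = (5*0²)*0 + (3 - 3)*3 = (5*0)*0 + 0*3 = 0*0 + 0 = 0 + 0 = 0)
t = -9
g = 0 (g = 0*(-4 - 9) = 0*(-13) = 0)
-113*g = -113*0 = 0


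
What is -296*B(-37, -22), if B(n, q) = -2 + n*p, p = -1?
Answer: -10360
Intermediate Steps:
B(n, q) = -2 - n (B(n, q) = -2 + n*(-1) = -2 - n)
-296*B(-37, -22) = -296*(-2 - 1*(-37)) = -296*(-2 + 37) = -296*35 = -10360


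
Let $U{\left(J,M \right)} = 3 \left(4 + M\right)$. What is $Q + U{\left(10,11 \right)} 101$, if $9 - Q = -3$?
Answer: $4557$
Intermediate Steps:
$U{\left(J,M \right)} = 12 + 3 M$
$Q = 12$ ($Q = 9 - -3 = 9 + 3 = 12$)
$Q + U{\left(10,11 \right)} 101 = 12 + \left(12 + 3 \cdot 11\right) 101 = 12 + \left(12 + 33\right) 101 = 12 + 45 \cdot 101 = 12 + 4545 = 4557$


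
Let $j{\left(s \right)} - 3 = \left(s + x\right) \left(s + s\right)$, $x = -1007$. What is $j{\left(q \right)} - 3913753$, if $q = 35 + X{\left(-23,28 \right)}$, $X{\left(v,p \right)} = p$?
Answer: $-4032694$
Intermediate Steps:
$q = 63$ ($q = 35 + 28 = 63$)
$j{\left(s \right)} = 3 + 2 s \left(-1007 + s\right)$ ($j{\left(s \right)} = 3 + \left(s - 1007\right) \left(s + s\right) = 3 + \left(-1007 + s\right) 2 s = 3 + 2 s \left(-1007 + s\right)$)
$j{\left(q \right)} - 3913753 = \left(3 - 126882 + 2 \cdot 63^{2}\right) - 3913753 = \left(3 - 126882 + 2 \cdot 3969\right) - 3913753 = \left(3 - 126882 + 7938\right) - 3913753 = -118941 - 3913753 = -4032694$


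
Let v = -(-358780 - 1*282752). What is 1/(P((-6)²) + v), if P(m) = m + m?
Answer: 1/641604 ≈ 1.5586e-6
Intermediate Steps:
v = 641532 (v = -(-358780 - 282752) = -1*(-641532) = 641532)
P(m) = 2*m
1/(P((-6)²) + v) = 1/(2*(-6)² + 641532) = 1/(2*36 + 641532) = 1/(72 + 641532) = 1/641604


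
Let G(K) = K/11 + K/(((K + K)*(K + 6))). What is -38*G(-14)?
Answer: 4465/88 ≈ 50.739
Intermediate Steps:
G(K) = 1/(2*(6 + K)) + K/11 (G(K) = K*(1/11) + K/(((2*K)*(6 + K))) = K/11 + K/((2*K*(6 + K))) = K/11 + K*(1/(2*K*(6 + K))) = K/11 + 1/(2*(6 + K)) = 1/(2*(6 + K)) + K/11)
-38*G(-14) = -19*(11 + 2*(-14)² + 12*(-14))/(11*(6 - 14)) = -19*(11 + 2*196 - 168)/(11*(-8)) = -19*(-1)*(11 + 392 - 168)/(11*8) = -19*(-1)*235/(11*8) = -38*(-235/176) = 4465/88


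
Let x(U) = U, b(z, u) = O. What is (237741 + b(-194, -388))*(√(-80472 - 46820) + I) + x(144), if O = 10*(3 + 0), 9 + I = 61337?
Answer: 14582020032 + 5230962*I*√263 ≈ 1.4582e+10 + 8.4832e+7*I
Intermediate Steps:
I = 61328 (I = -9 + 61337 = 61328)
O = 30 (O = 10*3 = 30)
b(z, u) = 30
(237741 + b(-194, -388))*(√(-80472 - 46820) + I) + x(144) = (237741 + 30)*(√(-80472 - 46820) + 61328) + 144 = 237771*(√(-127292) + 61328) + 144 = 237771*(22*I*√263 + 61328) + 144 = 237771*(61328 + 22*I*√263) + 144 = (14582019888 + 5230962*I*√263) + 144 = 14582020032 + 5230962*I*√263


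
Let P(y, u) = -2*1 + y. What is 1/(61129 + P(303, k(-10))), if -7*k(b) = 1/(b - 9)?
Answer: 1/61430 ≈ 1.6279e-5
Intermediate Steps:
k(b) = -1/(7*(-9 + b)) (k(b) = -1/(7*(b - 9)) = -1/(7*(-9 + b)))
P(y, u) = -2 + y
1/(61129 + P(303, k(-10))) = 1/(61129 + (-2 + 303)) = 1/(61129 + 301) = 1/61430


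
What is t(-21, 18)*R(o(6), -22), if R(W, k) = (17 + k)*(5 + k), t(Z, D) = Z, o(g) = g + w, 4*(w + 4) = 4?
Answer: -1785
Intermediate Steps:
w = -3 (w = -4 + (1/4)*4 = -4 + 1 = -3)
o(g) = -3 + g (o(g) = g - 3 = -3 + g)
R(W, k) = (5 + k)*(17 + k)
t(-21, 18)*R(o(6), -22) = -21*(85 + (-22)**2 + 22*(-22)) = -21*(85 + 484 - 484) = -21*85 = -1785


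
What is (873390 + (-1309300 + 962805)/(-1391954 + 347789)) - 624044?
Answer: 52071742517/208833 ≈ 2.4935e+5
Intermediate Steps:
(873390 + (-1309300 + 962805)/(-1391954 + 347789)) - 624044 = (873390 - 346495/(-1044165)) - 624044 = (873390 - 346495*(-1/1044165)) - 624044 = (873390 + 69299/208833) - 624044 = 182392723169/208833 - 624044 = 52071742517/208833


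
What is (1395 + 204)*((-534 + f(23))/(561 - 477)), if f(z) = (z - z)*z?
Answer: -142311/14 ≈ -10165.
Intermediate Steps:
f(z) = 0 (f(z) = 0*z = 0)
(1395 + 204)*((-534 + f(23))/(561 - 477)) = (1395 + 204)*((-534 + 0)/(561 - 477)) = 1599*(-534/84) = 1599*(-534*1/84) = 1599*(-89/14) = -142311/14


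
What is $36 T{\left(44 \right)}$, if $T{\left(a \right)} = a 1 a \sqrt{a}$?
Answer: $139392 \sqrt{11} \approx 4.6231 \cdot 10^{5}$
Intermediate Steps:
$T{\left(a \right)} = a^{\frac{5}{2}}$ ($T{\left(a \right)} = a a \sqrt{a} = a^{2} \sqrt{a} = a^{\frac{5}{2}}$)
$36 T{\left(44 \right)} = 36 \cdot 44^{\frac{5}{2}} = 36 \cdot 3872 \sqrt{11} = 139392 \sqrt{11}$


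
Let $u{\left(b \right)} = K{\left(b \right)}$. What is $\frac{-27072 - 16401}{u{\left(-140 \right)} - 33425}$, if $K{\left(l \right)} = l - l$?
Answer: $\frac{43473}{33425} \approx 1.3006$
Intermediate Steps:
$K{\left(l \right)} = 0$
$u{\left(b \right)} = 0$
$\frac{-27072 - 16401}{u{\left(-140 \right)} - 33425} = \frac{-27072 - 16401}{0 - 33425} = - \frac{43473}{-33425} = \left(-43473\right) \left(- \frac{1}{33425}\right) = \frac{43473}{33425}$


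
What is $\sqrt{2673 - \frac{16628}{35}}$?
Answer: $\frac{\sqrt{2692445}}{35} \approx 46.882$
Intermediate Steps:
$\sqrt{2673 - \frac{16628}{35}} = \sqrt{\frac{76927}{35}} = \frac{\sqrt{2692445}}{35}$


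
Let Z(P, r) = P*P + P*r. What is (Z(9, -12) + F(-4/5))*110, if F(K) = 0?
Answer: -2970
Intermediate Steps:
Z(P, r) = P² + P*r
(Z(9, -12) + F(-4/5))*110 = (9*(9 - 12) + 0)*110 = (9*(-3) + 0)*110 = (-27 + 0)*110 = -27*110 = -2970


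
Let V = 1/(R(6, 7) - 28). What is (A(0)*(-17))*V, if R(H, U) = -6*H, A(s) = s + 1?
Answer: 17/64 ≈ 0.26563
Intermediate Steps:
A(s) = 1 + s
V = -1/64 (V = 1/(-6*6 - 28) = 1/(-36 - 28) = 1/(-64) = -1/64 ≈ -0.015625)
(A(0)*(-17))*V = ((1 + 0)*(-17))*(-1/64) = (1*(-17))*(-1/64) = -17*(-1/64) = 17/64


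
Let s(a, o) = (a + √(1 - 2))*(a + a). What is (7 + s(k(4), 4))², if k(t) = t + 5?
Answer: 28237 + 6084*I ≈ 28237.0 + 6084.0*I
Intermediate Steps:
k(t) = 5 + t
s(a, o) = 2*a*(I + a) (s(a, o) = (a + √(-1))*(2*a) = (a + I)*(2*a) = (I + a)*(2*a) = 2*a*(I + a))
(7 + s(k(4), 4))² = (7 + 2*(5 + 4)*(I + (5 + 4)))² = (7 + 2*9*(I + 9))² = (7 + 2*9*(9 + I))² = (7 + (162 + 18*I))² = (169 + 18*I)²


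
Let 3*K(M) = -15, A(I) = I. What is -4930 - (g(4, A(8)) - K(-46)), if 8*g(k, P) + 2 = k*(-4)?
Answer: -19731/4 ≈ -4932.8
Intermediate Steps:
K(M) = -5 (K(M) = (⅓)*(-15) = -5)
g(k, P) = -¼ - k/2 (g(k, P) = -¼ + (k*(-4))/8 = -¼ + (-4*k)/8 = -¼ - k/2)
-4930 - (g(4, A(8)) - K(-46)) = -4930 - ((-¼ - ½*4) - 1*(-5)) = -4930 - ((-¼ - 2) + 5) = -4930 - (-9/4 + 5) = -4930 - 1*11/4 = -4930 - 11/4 = -19731/4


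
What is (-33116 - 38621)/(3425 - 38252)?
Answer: 71737/34827 ≈ 2.0598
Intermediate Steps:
(-33116 - 38621)/(3425 - 38252) = -71737/(-34827) = -71737*(-1/34827) = 71737/34827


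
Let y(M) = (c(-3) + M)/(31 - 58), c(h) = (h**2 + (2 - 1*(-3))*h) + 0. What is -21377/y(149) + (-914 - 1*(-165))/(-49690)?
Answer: 28680131617/7105670 ≈ 4036.2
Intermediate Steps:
c(h) = h**2 + 5*h (c(h) = (h**2 + (2 + 3)*h) + 0 = (h**2 + 5*h) + 0 = h**2 + 5*h)
y(M) = 2/9 - M/27 (y(M) = (-3*(5 - 3) + M)/(31 - 58) = (-3*2 + M)/(-27) = (-6 + M)*(-1/27) = 2/9 - M/27)
-21377/y(149) + (-914 - 1*(-165))/(-49690) = -21377/(2/9 - 1/27*149) + (-914 - 1*(-165))/(-49690) = -21377/(2/9 - 149/27) + (-914 + 165)*(-1/49690) = -21377/(-143/27) - 749*(-1/49690) = -21377*(-27/143) + 749/49690 = 577179/143 + 749/49690 = 28680131617/7105670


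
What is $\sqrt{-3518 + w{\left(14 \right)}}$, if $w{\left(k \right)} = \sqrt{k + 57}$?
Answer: $\sqrt{-3518 + \sqrt{71}} \approx 59.242 i$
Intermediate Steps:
$w{\left(k \right)} = \sqrt{57 + k}$
$\sqrt{-3518 + w{\left(14 \right)}} = \sqrt{-3518 + \sqrt{57 + 14}} = \sqrt{-3518 + \sqrt{71}}$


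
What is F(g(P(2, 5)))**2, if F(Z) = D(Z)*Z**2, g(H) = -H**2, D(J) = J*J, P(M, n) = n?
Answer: 152587890625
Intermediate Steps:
D(J) = J**2
F(Z) = Z**4 (F(Z) = Z**2*Z**2 = Z**4)
F(g(P(2, 5)))**2 = ((-1*5**2)**4)**2 = ((-1*25)**4)**2 = ((-25)**4)**2 = 390625**2 = 152587890625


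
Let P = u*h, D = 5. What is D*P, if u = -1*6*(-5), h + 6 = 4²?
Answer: 1500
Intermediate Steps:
h = 10 (h = -6 + 4² = -6 + 16 = 10)
u = 30 (u = -6*(-5) = 30)
P = 300 (P = 30*10 = 300)
D*P = 5*300 = 1500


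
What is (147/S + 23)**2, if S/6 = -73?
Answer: 10949481/21316 ≈ 513.67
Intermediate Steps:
S = -438 (S = 6*(-73) = -438)
(147/S + 23)**2 = (147/(-438) + 23)**2 = (147*(-1/438) + 23)**2 = (-49/146 + 23)**2 = (3309/146)**2 = 10949481/21316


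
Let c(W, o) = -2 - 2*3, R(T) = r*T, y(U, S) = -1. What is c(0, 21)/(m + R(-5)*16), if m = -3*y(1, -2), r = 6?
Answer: 8/477 ≈ 0.016771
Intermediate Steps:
R(T) = 6*T
m = 3 (m = -3*(-1) = 3)
c(W, o) = -8 (c(W, o) = -2 - 6 = -8)
c(0, 21)/(m + R(-5)*16) = -8/(3 + (6*(-5))*16) = -8/(3 - 30*16) = -8/(3 - 480) = -8/(-477) = -8*(-1/477) = 8/477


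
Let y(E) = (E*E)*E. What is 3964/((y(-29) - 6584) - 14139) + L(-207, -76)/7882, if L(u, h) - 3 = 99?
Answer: -3330353/44446598 ≈ -0.074929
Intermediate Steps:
y(E) = E³ (y(E) = E²*E = E³)
L(u, h) = 102 (L(u, h) = 3 + 99 = 102)
3964/((y(-29) - 6584) - 14139) + L(-207, -76)/7882 = 3964/(((-29)³ - 6584) - 14139) + 102/7882 = 3964/((-24389 - 6584) - 14139) + 102*(1/7882) = 3964/(-30973 - 14139) + 51/3941 = 3964/(-45112) + 51/3941 = 3964*(-1/45112) + 51/3941 = -991/11278 + 51/3941 = -3330353/44446598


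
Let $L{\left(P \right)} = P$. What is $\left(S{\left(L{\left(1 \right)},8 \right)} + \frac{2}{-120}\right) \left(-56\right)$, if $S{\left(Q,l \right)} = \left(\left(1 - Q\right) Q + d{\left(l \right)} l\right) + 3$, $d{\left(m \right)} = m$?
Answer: $- \frac{56266}{15} \approx -3751.1$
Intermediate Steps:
$S{\left(Q,l \right)} = 3 + l^{2} + Q \left(1 - Q\right)$ ($S{\left(Q,l \right)} = \left(\left(1 - Q\right) Q + l l\right) + 3 = \left(Q \left(1 - Q\right) + l^{2}\right) + 3 = \left(l^{2} + Q \left(1 - Q\right)\right) + 3 = 3 + l^{2} + Q \left(1 - Q\right)$)
$\left(S{\left(L{\left(1 \right)},8 \right)} + \frac{2}{-120}\right) \left(-56\right) = \left(\left(3 + 1 + 8^{2} - 1^{2}\right) + \frac{2}{-120}\right) \left(-56\right) = \left(\left(3 + 1 + 64 - 1\right) + 2 \left(- \frac{1}{120}\right)\right) \left(-56\right) = \left(\left(3 + 1 + 64 - 1\right) - \frac{1}{60}\right) \left(-56\right) = \left(67 - \frac{1}{60}\right) \left(-56\right) = \frac{4019}{60} \left(-56\right) = - \frac{56266}{15}$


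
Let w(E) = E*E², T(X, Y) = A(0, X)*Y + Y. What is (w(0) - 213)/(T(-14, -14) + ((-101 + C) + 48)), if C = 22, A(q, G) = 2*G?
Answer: -213/347 ≈ -0.61383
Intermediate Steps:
T(X, Y) = Y + 2*X*Y (T(X, Y) = (2*X)*Y + Y = 2*X*Y + Y = Y + 2*X*Y)
w(E) = E³
(w(0) - 213)/(T(-14, -14) + ((-101 + C) + 48)) = (0³ - 213)/(-14*(1 + 2*(-14)) + ((-101 + 22) + 48)) = (0 - 213)/(-14*(1 - 28) + (-79 + 48)) = -213/(-14*(-27) - 31) = -213/(378 - 31) = -213/347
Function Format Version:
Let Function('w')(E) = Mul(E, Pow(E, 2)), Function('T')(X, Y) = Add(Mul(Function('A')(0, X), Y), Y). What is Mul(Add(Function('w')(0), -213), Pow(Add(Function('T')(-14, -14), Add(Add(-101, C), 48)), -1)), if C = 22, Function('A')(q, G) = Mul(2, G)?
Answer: Rational(-213, 347) ≈ -0.61383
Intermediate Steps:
Function('T')(X, Y) = Add(Y, Mul(2, X, Y)) (Function('T')(X, Y) = Add(Mul(Mul(2, X), Y), Y) = Add(Mul(2, X, Y), Y) = Add(Y, Mul(2, X, Y)))
Function('w')(E) = Pow(E, 3)
Mul(Add(Function('w')(0), -213), Pow(Add(Function('T')(-14, -14), Add(Add(-101, C), 48)), -1)) = Mul(Add(Pow(0, 3), -213), Pow(Add(Mul(-14, Add(1, Mul(2, -14))), Add(Add(-101, 22), 48)), -1)) = Mul(Add(0, -213), Pow(Add(Mul(-14, Add(1, -28)), Add(-79, 48)), -1)) = Mul(-213, Pow(Add(Mul(-14, -27), -31), -1)) = Mul(-213, Pow(Add(378, -31), -1)) = Mul(-213, Pow(347, -1)) = Mul(-213, Rational(1, 347)) = Rational(-213, 347)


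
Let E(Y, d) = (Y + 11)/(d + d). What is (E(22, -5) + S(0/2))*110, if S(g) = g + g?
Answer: -363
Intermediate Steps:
S(g) = 2*g
E(Y, d) = (11 + Y)/(2*d) (E(Y, d) = (11 + Y)/((2*d)) = (11 + Y)*(1/(2*d)) = (11 + Y)/(2*d))
(E(22, -5) + S(0/2))*110 = ((1/2)*(11 + 22)/(-5) + 2*(0/2))*110 = ((1/2)*(-1/5)*33 + 2*(0*(1/2)))*110 = (-33/10 + 2*0)*110 = (-33/10 + 0)*110 = -33/10*110 = -363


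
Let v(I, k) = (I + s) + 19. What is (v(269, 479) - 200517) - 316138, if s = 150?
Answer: -516217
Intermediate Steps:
v(I, k) = 169 + I (v(I, k) = (I + 150) + 19 = (150 + I) + 19 = 169 + I)
(v(269, 479) - 200517) - 316138 = ((169 + 269) - 200517) - 316138 = (438 - 200517) - 316138 = -200079 - 316138 = -516217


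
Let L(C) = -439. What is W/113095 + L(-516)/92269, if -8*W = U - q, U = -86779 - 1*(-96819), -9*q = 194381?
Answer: -29847474089/751331703960 ≈ -0.039726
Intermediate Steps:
q = -194381/9 (q = -⅑*194381 = -194381/9 ≈ -21598.)
U = 10040 (U = -86779 + 96819 = 10040)
W = -284741/72 (W = -(10040 - 1*(-194381/9))/8 = -(10040 + 194381/9)/8 = -⅛*284741/9 = -284741/72 ≈ -3954.7)
W/113095 + L(-516)/92269 = -284741/72/113095 - 439/92269 = -284741/72*1/113095 - 439*1/92269 = -284741/8142840 - 439/92269 = -29847474089/751331703960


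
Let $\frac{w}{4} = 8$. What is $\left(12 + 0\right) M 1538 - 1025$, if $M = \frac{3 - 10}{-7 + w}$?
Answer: $- \frac{154817}{25} \approx -6192.7$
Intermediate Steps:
$w = 32$ ($w = 4 \cdot 8 = 32$)
$M = - \frac{7}{25}$ ($M = \frac{3 - 10}{-7 + 32} = - \frac{7}{25} \approx -0.28$)
$\left(12 + 0\right) M 1538 - 1025 = \left(12 + 0\right) \left(- \frac{7}{25}\right) 1538 - 1025 = 12 \left(- \frac{7}{25}\right) 1538 - 1025 = \left(- \frac{84}{25}\right) 1538 - 1025 = - \frac{129192}{25} - 1025 = - \frac{154817}{25}$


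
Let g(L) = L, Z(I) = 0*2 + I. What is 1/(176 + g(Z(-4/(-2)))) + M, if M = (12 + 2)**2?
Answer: 34889/178 ≈ 196.01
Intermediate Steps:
Z(I) = I (Z(I) = 0 + I = I)
M = 196 (M = 14**2 = 196)
1/(176 + g(Z(-4/(-2)))) + M = 1/(176 - 4/(-2)) + 196 = 1/(176 - 4*(-1/2)) + 196 = 1/(176 + 2) + 196 = 1/178 + 196 = 34889/178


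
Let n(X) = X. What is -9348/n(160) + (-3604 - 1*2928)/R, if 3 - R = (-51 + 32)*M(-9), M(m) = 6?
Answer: -534709/4680 ≈ -114.25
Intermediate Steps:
R = 117 (R = 3 - (-51 + 32)*6 = 3 - (-19)*6 = 3 - 1*(-114) = 3 + 114 = 117)
-9348/n(160) + (-3604 - 1*2928)/R = -9348/160 + (-3604 - 1*2928)/117 = -9348*1/160 + (-3604 - 2928)*(1/117) = -2337/40 - 6532*1/117 = -2337/40 - 6532/117 = -534709/4680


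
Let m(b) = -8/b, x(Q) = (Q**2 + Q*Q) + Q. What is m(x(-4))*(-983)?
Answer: 1966/7 ≈ 280.86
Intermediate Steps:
x(Q) = Q + 2*Q**2 (x(Q) = (Q**2 + Q**2) + Q = 2*Q**2 + Q = Q + 2*Q**2)
m(x(-4))*(-983) = -8*(-1/(4*(1 + 2*(-4))))*(-983) = -8*(-1/(4*(1 - 8)))*(-983) = -8/((-4*(-7)))*(-983) = -8/28*(-983) = -8*1/28*(-983) = -2/7*(-983) = 1966/7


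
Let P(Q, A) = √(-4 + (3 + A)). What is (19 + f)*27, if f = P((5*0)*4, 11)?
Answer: 513 + 27*√10 ≈ 598.38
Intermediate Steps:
P(Q, A) = √(-1 + A)
f = √10 (f = √(-1 + 11) = √10 ≈ 3.1623)
(19 + f)*27 = (19 + √10)*27 = 513 + 27*√10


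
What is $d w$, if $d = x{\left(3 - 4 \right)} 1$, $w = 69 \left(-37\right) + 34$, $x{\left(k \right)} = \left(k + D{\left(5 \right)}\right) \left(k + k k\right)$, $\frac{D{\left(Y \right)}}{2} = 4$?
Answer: $0$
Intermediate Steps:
$D{\left(Y \right)} = 8$ ($D{\left(Y \right)} = 2 \cdot 4 = 8$)
$x{\left(k \right)} = \left(8 + k\right) \left(k + k^{2}\right)$ ($x{\left(k \right)} = \left(k + 8\right) \left(k + k k\right) = \left(8 + k\right) \left(k + k^{2}\right)$)
$w = -2519$ ($w = -2553 + 34 = -2519$)
$d = 0$ ($d = \left(3 - 4\right) \left(8 + \left(3 - 4\right)^{2} + 9 \left(3 - 4\right)\right) 1 = - (8 + \left(-1\right)^{2} + 9 \left(-1\right)) 1 = - (8 + 1 - 9) 1 = \left(-1\right) 0 \cdot 1 = 0 \cdot 1 = 0$)
$d w = 0 \left(-2519\right) = 0$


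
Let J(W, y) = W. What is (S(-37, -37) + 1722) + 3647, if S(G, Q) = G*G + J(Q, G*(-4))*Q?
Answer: 8107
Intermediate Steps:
S(G, Q) = G² + Q² (S(G, Q) = G*G + Q*Q = G² + Q²)
(S(-37, -37) + 1722) + 3647 = (((-37)² + (-37)²) + 1722) + 3647 = ((1369 + 1369) + 1722) + 3647 = (2738 + 1722) + 3647 = 4460 + 3647 = 8107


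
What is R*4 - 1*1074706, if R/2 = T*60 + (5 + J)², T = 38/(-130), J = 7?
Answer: -13958026/13 ≈ -1.0737e+6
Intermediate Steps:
T = -19/65 (T = 38*(-1/130) = -19/65 ≈ -0.29231)
R = 3288/13 (R = 2*(-19/65*60 + (5 + 7)²) = 2*(-228/13 + 12²) = 2*(-228/13 + 144) = 2*(1644/13) = 3288/13 ≈ 252.92)
R*4 - 1*1074706 = (3288/13)*4 - 1*1074706 = 13152/13 - 1074706 = -13958026/13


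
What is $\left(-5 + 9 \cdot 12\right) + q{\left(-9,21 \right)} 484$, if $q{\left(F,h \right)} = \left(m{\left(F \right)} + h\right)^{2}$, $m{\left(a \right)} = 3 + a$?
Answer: $109003$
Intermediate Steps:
$q{\left(F,h \right)} = \left(3 + F + h\right)^{2}$ ($q{\left(F,h \right)} = \left(\left(3 + F\right) + h\right)^{2} = \left(3 + F + h\right)^{2}$)
$\left(-5 + 9 \cdot 12\right) + q{\left(-9,21 \right)} 484 = \left(-5 + 9 \cdot 12\right) + \left(3 - 9 + 21\right)^{2} \cdot 484 = \left(-5 + 108\right) + 15^{2} \cdot 484 = 103 + 225 \cdot 484 = 103 + 108900 = 109003$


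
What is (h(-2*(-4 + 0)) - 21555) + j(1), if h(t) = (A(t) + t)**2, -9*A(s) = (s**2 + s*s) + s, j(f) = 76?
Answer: -1735703/81 ≈ -21428.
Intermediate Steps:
A(s) = -2*s**2/9 - s/9 (A(s) = -((s**2 + s*s) + s)/9 = -((s**2 + s**2) + s)/9 = -(2*s**2 + s)/9 = -(s + 2*s**2)/9 = -2*s**2/9 - s/9)
h(t) = (t - t*(1 + 2*t)/9)**2 (h(t) = (-t*(1 + 2*t)/9 + t)**2 = (t - t*(1 + 2*t)/9)**2)
(h(-2*(-4 + 0)) - 21555) + j(1) = (4*(-2*(-4 + 0))**2*(-4 - 2*(-4 + 0))**2/81 - 21555) + 76 = (4*(-2*(-4))**2*(-4 - 2*(-4))**2/81 - 21555) + 76 = ((4/81)*8**2*(-4 + 8)**2 - 21555) + 76 = ((4/81)*64*4**2 - 21555) + 76 = ((4/81)*64*16 - 21555) + 76 = (4096/81 - 21555) + 76 = -1741859/81 + 76 = -1735703/81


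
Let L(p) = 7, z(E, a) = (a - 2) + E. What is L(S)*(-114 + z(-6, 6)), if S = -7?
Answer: -812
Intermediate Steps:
z(E, a) = -2 + E + a (z(E, a) = (-2 + a) + E = -2 + E + a)
L(S)*(-114 + z(-6, 6)) = 7*(-114 + (-2 - 6 + 6)) = 7*(-114 - 2) = 7*(-116) = -812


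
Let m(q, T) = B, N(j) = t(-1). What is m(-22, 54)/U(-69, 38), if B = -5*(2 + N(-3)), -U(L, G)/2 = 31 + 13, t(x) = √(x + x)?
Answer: 5/44 + 5*I*√2/88 ≈ 0.11364 + 0.080353*I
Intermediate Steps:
t(x) = √2*√x (t(x) = √(2*x) = √2*√x)
N(j) = I*√2 (N(j) = √2*√(-1) = √2*I = I*√2)
U(L, G) = -88 (U(L, G) = -2*(31 + 13) = -2*44 = -88)
B = -10 - 5*I*√2 (B = -5*(2 + I*√2) = -10 - 5*I*√2 ≈ -10.0 - 7.0711*I)
m(q, T) = -10 - 5*I*√2
m(-22, 54)/U(-69, 38) = (-10 - 5*I*√2)/(-88) = (-10 - 5*I*√2)*(-1/88) = 5/44 + 5*I*√2/88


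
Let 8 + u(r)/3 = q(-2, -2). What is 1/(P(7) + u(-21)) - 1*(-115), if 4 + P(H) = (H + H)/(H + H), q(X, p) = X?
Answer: 3794/33 ≈ 114.97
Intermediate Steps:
P(H) = -3 (P(H) = -4 + (H + H)/(H + H) = -4 + (2*H)/((2*H)) = -4 + (2*H)*(1/(2*H)) = -4 + 1 = -3)
u(r) = -30 (u(r) = -24 + 3*(-2) = -24 - 6 = -30)
1/(P(7) + u(-21)) - 1*(-115) = 1/(-3 - 30) - 1*(-115) = 1/(-33) + 115 = -1/33 + 115 = 3794/33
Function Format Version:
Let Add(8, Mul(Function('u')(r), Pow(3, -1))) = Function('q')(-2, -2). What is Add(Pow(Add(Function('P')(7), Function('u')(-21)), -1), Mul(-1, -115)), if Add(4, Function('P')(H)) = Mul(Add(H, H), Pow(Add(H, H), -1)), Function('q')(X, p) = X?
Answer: Rational(3794, 33) ≈ 114.97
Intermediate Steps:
Function('P')(H) = -3 (Function('P')(H) = Add(-4, Mul(Add(H, H), Pow(Add(H, H), -1))) = Add(-4, Mul(Mul(2, H), Pow(Mul(2, H), -1))) = Add(-4, Mul(Mul(2, H), Mul(Rational(1, 2), Pow(H, -1)))) = Add(-4, 1) = -3)
Function('u')(r) = -30 (Function('u')(r) = Add(-24, Mul(3, -2)) = Add(-24, -6) = -30)
Add(Pow(Add(Function('P')(7), Function('u')(-21)), -1), Mul(-1, -115)) = Add(Pow(Add(-3, -30), -1), Mul(-1, -115)) = Add(Pow(-33, -1), 115) = Add(Rational(-1, 33), 115) = Rational(3794, 33)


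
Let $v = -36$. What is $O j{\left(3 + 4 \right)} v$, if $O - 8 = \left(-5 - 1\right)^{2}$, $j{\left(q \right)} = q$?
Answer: $-11088$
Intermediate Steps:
$O = 44$ ($O = 8 + \left(-5 - 1\right)^{2} = 8 + \left(-6\right)^{2} = 8 + 36 = 44$)
$O j{\left(3 + 4 \right)} v = 44 \left(3 + 4\right) \left(-36\right) = 44 \cdot 7 \left(-36\right) = 308 \left(-36\right) = -11088$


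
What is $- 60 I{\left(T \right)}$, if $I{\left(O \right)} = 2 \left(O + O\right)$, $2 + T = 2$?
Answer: $0$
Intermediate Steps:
$T = 0$ ($T = -2 + 2 = 0$)
$I{\left(O \right)} = 4 O$ ($I{\left(O \right)} = 2 \cdot 2 O = 4 O$)
$- 60 I{\left(T \right)} = - 60 \cdot 4 \cdot 0 = \left(-60\right) 0 = 0$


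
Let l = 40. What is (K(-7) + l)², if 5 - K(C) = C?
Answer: 2704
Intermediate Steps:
K(C) = 5 - C
(K(-7) + l)² = ((5 - 1*(-7)) + 40)² = ((5 + 7) + 40)² = (12 + 40)² = 52² = 2704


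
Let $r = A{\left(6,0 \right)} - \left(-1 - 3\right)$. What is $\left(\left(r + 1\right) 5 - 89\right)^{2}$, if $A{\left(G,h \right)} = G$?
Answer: $1156$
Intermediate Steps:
$r = 10$ ($r = 6 - \left(-1 - 3\right) = 6 - -4 = 6 + 4 = 10$)
$\left(\left(r + 1\right) 5 - 89\right)^{2} = \left(\left(10 + 1\right) 5 - 89\right)^{2} = \left(11 \cdot 5 - 89\right)^{2} = \left(55 - 89\right)^{2} = \left(-34\right)^{2} = 1156$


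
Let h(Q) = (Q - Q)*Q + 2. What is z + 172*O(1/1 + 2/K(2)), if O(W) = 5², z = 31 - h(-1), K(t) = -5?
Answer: 4329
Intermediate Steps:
h(Q) = 2 (h(Q) = 0*Q + 2 = 0 + 2 = 2)
z = 29 (z = 31 - 1*2 = 31 - 2 = 29)
O(W) = 25
z + 172*O(1/1 + 2/K(2)) = 29 + 172*25 = 29 + 4300 = 4329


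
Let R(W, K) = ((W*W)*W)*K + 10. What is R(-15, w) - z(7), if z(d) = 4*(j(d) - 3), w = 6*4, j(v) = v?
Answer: -81006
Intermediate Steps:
w = 24
R(W, K) = 10 + K*W³ (R(W, K) = (W²*W)*K + 10 = W³*K + 10 = K*W³ + 10 = 10 + K*W³)
z(d) = -12 + 4*d (z(d) = 4*(d - 3) = 4*(-3 + d) = -12 + 4*d)
R(-15, w) - z(7) = (10 + 24*(-15)³) - (-12 + 4*7) = (10 + 24*(-3375)) - (-12 + 28) = (10 - 81000) - 1*16 = -80990 - 16 = -81006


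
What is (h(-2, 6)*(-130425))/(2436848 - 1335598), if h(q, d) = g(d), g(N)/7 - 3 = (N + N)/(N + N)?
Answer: -73038/22025 ≈ -3.3161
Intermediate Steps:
g(N) = 28 (g(N) = 21 + 7*((N + N)/(N + N)) = 21 + 7*((2*N)/((2*N))) = 21 + 7*((2*N)*(1/(2*N))) = 21 + 7*1 = 21 + 7 = 28)
h(q, d) = 28
(h(-2, 6)*(-130425))/(2436848 - 1335598) = (28*(-130425))/(2436848 - 1335598) = -3651900/1101250 = -3651900*1/1101250 = -73038/22025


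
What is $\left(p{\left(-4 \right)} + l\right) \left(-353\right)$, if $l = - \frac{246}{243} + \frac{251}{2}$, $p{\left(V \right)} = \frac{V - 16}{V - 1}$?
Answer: $- \frac{7347695}{162} \approx -45356.0$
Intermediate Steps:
$p{\left(V \right)} = \frac{-16 + V}{-1 + V}$
$l = \frac{20167}{162}$ ($l = \left(-246\right) \frac{1}{243} + 251 \cdot \frac{1}{2} = - \frac{82}{81} + \frac{251}{2} = \frac{20167}{162} \approx 124.49$)
$\left(p{\left(-4 \right)} + l\right) \left(-353\right) = \left(\frac{-16 - 4}{-1 - 4} + \frac{20167}{162}\right) \left(-353\right) = \left(\frac{1}{-5} \left(-20\right) + \frac{20167}{162}\right) \left(-353\right) = \left(\left(- \frac{1}{5}\right) \left(-20\right) + \frac{20167}{162}\right) \left(-353\right) = \left(4 + \frac{20167}{162}\right) \left(-353\right) = \frac{20815}{162} \left(-353\right) = - \frac{7347695}{162}$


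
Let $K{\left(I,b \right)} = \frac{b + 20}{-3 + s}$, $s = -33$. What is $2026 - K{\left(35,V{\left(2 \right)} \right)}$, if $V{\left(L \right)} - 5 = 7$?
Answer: $\frac{18242}{9} \approx 2026.9$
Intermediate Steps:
$V{\left(L \right)} = 12$ ($V{\left(L \right)} = 5 + 7 = 12$)
$K{\left(I,b \right)} = - \frac{5}{9} - \frac{b}{36}$ ($K{\left(I,b \right)} = \frac{b + 20}{-3 - 33} = \frac{20 + b}{-36} = \left(20 + b\right) \left(- \frac{1}{36}\right) = - \frac{5}{9} - \frac{b}{36}$)
$2026 - K{\left(35,V{\left(2 \right)} \right)} = 2026 - \left(- \frac{5}{9} - \frac{1}{3}\right) = 2026 - - \frac{8}{9} = 2026 + \frac{8}{9} = \frac{18242}{9}$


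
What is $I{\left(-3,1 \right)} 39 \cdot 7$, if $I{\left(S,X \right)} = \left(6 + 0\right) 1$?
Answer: $1638$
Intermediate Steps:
$I{\left(S,X \right)} = 6$ ($I{\left(S,X \right)} = 6 \cdot 1 = 6$)
$I{\left(-3,1 \right)} 39 \cdot 7 = 6 \cdot 39 \cdot 7 = 234 \cdot 7 = 1638$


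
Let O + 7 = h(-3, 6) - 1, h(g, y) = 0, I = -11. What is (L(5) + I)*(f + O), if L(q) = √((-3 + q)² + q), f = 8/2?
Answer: 32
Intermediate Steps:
f = 4 (f = 8*(½) = 4)
O = -8 (O = -7 + (0 - 1) = -7 - 1 = -8)
L(q) = √(q + (-3 + q)²)
(L(5) + I)*(f + O) = (√(5 + (-3 + 5)²) - 11)*(4 - 8) = (√(5 + 2²) - 11)*(-4) = (√(5 + 4) - 11)*(-4) = (√9 - 11)*(-4) = (3 - 11)*(-4) = -8*(-4) = 32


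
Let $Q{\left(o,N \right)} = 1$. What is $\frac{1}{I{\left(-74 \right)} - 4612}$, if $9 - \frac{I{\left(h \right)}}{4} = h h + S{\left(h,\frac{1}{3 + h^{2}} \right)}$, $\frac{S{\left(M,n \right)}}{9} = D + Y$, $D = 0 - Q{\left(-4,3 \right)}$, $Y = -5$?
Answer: $- \frac{1}{26264} \approx -3.8075 \cdot 10^{-5}$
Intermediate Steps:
$D = -1$ ($D = 0 - 1 = -1$)
$S{\left(M,n \right)} = -54$ ($S{\left(M,n \right)} = 9 \left(-1 - 5\right) = 9 \left(-6\right) = -54$)
$I{\left(h \right)} = 252 - 4 h^{2}$ ($I{\left(h \right)} = 36 - 4 \left(h h - 54\right) = 36 - 4 \left(h^{2} - 54\right) = 36 - 4 \left(-54 + h^{2}\right) = 36 - \left(-216 + 4 h^{2}\right) = 252 - 4 h^{2}$)
$\frac{1}{I{\left(-74 \right)} - 4612} = \frac{1}{\left(252 - 4 \left(-74\right)^{2}\right) - 4612} = \frac{1}{\left(252 - 21904\right) - 4612} = \frac{1}{-21652 - 4612} = \frac{1}{-26264} = - \frac{1}{26264}$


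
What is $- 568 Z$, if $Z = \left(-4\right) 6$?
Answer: $13632$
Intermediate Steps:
$Z = -24$
$- 568 Z = \left(-568\right) \left(-24\right) = 13632$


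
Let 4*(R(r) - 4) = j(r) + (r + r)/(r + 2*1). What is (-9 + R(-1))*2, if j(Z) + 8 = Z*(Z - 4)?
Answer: -25/2 ≈ -12.500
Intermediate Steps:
j(Z) = -8 + Z*(-4 + Z) (j(Z) = -8 + Z*(Z - 4) = -8 + Z*(-4 + Z))
R(r) = 2 - r + r**2/4 + r/(2*(2 + r)) (R(r) = 4 + ((-8 + r**2 - 4*r) + (r + r)/(r + 2*1))/4 = 4 + ((-8 + r**2 - 4*r) + (2*r)/(r + 2))/4 = 4 + ((-8 + r**2 - 4*r) + (2*r)/(2 + r))/4 = 4 + ((-8 + r**2 - 4*r) + 2*r/(2 + r))/4 = 4 + (-8 + r**2 - 4*r + 2*r/(2 + r))/4 = 4 + (-2 - r + r**2/4 + r/(2*(2 + r))) = 2 - r + r**2/4 + r/(2*(2 + r)))
(-9 + R(-1))*2 = (-9 + (16 + (-1)**3 - 2*(-1)**2 + 2*(-1))/(4*(2 - 1)))*2 = (-9 + (1/4)*(16 - 1 - 2*1 - 2)/1)*2 = (-9 + (1/4)*1*(16 - 1 - 2 - 2))*2 = (-9 + (1/4)*1*11)*2 = (-9 + 11/4)*2 = -25/4*2 = -25/2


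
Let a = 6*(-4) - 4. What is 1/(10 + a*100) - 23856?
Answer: -66558241/2790 ≈ -23856.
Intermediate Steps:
a = -28 (a = -24 - 4 = -28)
1/(10 + a*100) - 23856 = 1/(10 - 28*100) - 23856 = 1/(10 - 2800) - 23856 = 1/(-2790) - 23856 = -1/2790 - 23856 = -66558241/2790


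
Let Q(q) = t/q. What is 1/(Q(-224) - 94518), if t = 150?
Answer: -112/10586091 ≈ -1.0580e-5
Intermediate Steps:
Q(q) = 150/q
1/(Q(-224) - 94518) = 1/(150/(-224) - 94518) = 1/(150*(-1/224) - 94518) = 1/(-75/112 - 94518) = 1/(-10586091/112) = -112/10586091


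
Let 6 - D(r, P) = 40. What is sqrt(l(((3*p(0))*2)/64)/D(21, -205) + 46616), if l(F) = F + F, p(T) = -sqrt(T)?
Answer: 2*sqrt(11654) ≈ 215.91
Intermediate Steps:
D(r, P) = -34 (D(r, P) = 6 - 1*40 = 6 - 40 = -34)
l(F) = 2*F
sqrt(l(((3*p(0))*2)/64)/D(21, -205) + 46616) = sqrt((2*(((3*(-sqrt(0)))*2)/64))/(-34) + 46616) = sqrt((2*(((3*(-1*0))*2)*(1/64)))*(-1/34) + 46616) = sqrt((2*(((3*0)*2)*(1/64)))*(-1/34) + 46616) = sqrt((2*((0*2)*(1/64)))*(-1/34) + 46616) = sqrt((2*(0*(1/64)))*(-1/34) + 46616) = sqrt((2*0)*(-1/34) + 46616) = sqrt(0*(-1/34) + 46616) = sqrt(0 + 46616) = sqrt(46616) = 2*sqrt(11654)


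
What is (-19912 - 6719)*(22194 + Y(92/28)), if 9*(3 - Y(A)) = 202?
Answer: -590530589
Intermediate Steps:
Y(A) = -175/9 (Y(A) = 3 - ⅑*202 = 3 - 202/9 = -175/9)
(-19912 - 6719)*(22194 + Y(92/28)) = (-19912 - 6719)*(22194 - 175/9) = -26631*199571/9 = -590530589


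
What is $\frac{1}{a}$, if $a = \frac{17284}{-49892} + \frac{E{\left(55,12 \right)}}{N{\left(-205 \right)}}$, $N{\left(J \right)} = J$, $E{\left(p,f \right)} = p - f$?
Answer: $- \frac{2556965}{1422144} \approx -1.798$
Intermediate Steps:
$a = - \frac{1422144}{2556965}$ ($a = \frac{17284}{-49892} + \frac{55 - 12}{-205} = 17284 \left(- \frac{1}{49892}\right) + \left(55 - 12\right) \left(- \frac{1}{205}\right) = - \frac{4321}{12473} + 43 \left(- \frac{1}{205}\right) = - \frac{4321}{12473} - \frac{43}{205} = - \frac{1422144}{2556965} \approx -0.55618$)
$\frac{1}{a} = \frac{1}{- \frac{1422144}{2556965}} = - \frac{2556965}{1422144}$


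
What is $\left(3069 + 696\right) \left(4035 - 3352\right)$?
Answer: $2571495$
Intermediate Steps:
$\left(3069 + 696\right) \left(4035 - 3352\right) = 3765 \cdot 683 = 2571495$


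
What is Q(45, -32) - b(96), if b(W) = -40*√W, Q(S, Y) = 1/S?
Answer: 1/45 + 160*√6 ≈ 391.94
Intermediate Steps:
Q(45, -32) - b(96) = 1/45 - (-40)*√96 = 1/45 - (-40)*4*√6 = 1/45 - (-160)*√6 = 1/45 + 160*√6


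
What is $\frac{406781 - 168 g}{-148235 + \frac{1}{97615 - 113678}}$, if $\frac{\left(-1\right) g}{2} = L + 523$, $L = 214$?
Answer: $- \frac{10511836019}{2381098806} \approx -4.4147$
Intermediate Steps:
$g = -1474$ ($g = - 2 \left(214 + 523\right) = \left(-2\right) 737 = -1474$)
$\frac{406781 - 168 g}{-148235 + \frac{1}{97615 - 113678}} = \frac{406781 - -247632}{-148235 + \frac{1}{97615 - 113678}} = \frac{406781 + 247632}{-148235 + \frac{1}{-16063}} = \frac{654413}{-148235 - \frac{1}{16063}} = \frac{654413}{- \frac{2381098806}{16063}} = 654413 \left(- \frac{16063}{2381098806}\right) = - \frac{10511836019}{2381098806}$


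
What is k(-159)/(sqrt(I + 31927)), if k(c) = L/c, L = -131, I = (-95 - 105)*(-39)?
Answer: 131*sqrt(39727)/6316593 ≈ 0.0041336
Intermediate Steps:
I = 7800 (I = -200*(-39) = 7800)
k(c) = -131/c
k(-159)/(sqrt(I + 31927)) = (-131/(-159))/(sqrt(7800 + 31927)) = (-131*(-1/159))/(sqrt(39727)) = 131*(sqrt(39727)/39727)/159 = 131*sqrt(39727)/6316593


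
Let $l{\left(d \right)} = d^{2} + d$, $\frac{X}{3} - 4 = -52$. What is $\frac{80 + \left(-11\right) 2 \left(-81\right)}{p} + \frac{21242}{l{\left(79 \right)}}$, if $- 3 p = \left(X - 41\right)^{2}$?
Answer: $\frac{69170393}{21630200} \approx 3.1979$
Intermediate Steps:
$X = -144$ ($X = 12 + 3 \left(-52\right) = 12 - 156 = -144$)
$p = - \frac{34225}{3}$ ($p = - \frac{\left(-144 - 41\right)^{2}}{3} = - \frac{\left(-185\right)^{2}}{3} = \left(- \frac{1}{3}\right) 34225 = - \frac{34225}{3} \approx -11408.0$)
$l{\left(d \right)} = d + d^{2}$
$\frac{80 + \left(-11\right) 2 \left(-81\right)}{p} + \frac{21242}{l{\left(79 \right)}} = \frac{80 + \left(-11\right) 2 \left(-81\right)}{- \frac{34225}{3}} + \frac{21242}{79 \left(1 + 79\right)} = \left(80 - -1782\right) \left(- \frac{3}{34225}\right) + \frac{21242}{79 \cdot 80} = \left(80 + 1782\right) \left(- \frac{3}{34225}\right) + \frac{21242}{6320} = 1862 \left(- \frac{3}{34225}\right) + 21242 \cdot \frac{1}{6320} = - \frac{5586}{34225} + \frac{10621}{3160} = \frac{69170393}{21630200}$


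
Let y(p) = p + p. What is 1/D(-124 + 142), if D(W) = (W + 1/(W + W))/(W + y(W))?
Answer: 1944/649 ≈ 2.9954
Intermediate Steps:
y(p) = 2*p
D(W) = (W + 1/(2*W))/(3*W) (D(W) = (W + 1/(W + W))/(W + 2*W) = (W + 1/(2*W))/((3*W)) = (W + 1/(2*W))*(1/(3*W)) = (W + 1/(2*W))/(3*W))
1/D(-124 + 142) = 1/(⅓ + 1/(6*(-124 + 142)²)) = 1/(⅓ + (⅙)/18²) = 1/(⅓ + (⅙)*(1/324)) = 1/(⅓ + 1/1944) = 1/(649/1944) = 1944/649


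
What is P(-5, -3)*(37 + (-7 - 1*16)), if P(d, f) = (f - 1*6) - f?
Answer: -84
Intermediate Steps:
P(d, f) = -6 (P(d, f) = (f - 6) - f = (-6 + f) - f = -6)
P(-5, -3)*(37 + (-7 - 1*16)) = -6*(37 + (-7 - 1*16)) = -6*(37 + (-7 - 16)) = -6*(37 - 23) = -6*14 = -84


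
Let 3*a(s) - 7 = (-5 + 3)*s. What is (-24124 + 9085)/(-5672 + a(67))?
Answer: 45117/17143 ≈ 2.6318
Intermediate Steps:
a(s) = 7/3 - 2*s/3 (a(s) = 7/3 + ((-5 + 3)*s)/3 = 7/3 + (-2*s)/3 = 7/3 - 2*s/3)
(-24124 + 9085)/(-5672 + a(67)) = (-24124 + 9085)/(-5672 + (7/3 - ⅔*67)) = -15039/(-5672 + (7/3 - 134/3)) = -15039/(-5672 - 127/3) = -15039/(-17143/3) = -15039*(-3/17143) = 45117/17143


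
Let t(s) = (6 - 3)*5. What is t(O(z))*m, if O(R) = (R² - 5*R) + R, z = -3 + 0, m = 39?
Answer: 585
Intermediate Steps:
z = -3
O(R) = R² - 4*R
t(s) = 15 (t(s) = 3*5 = 15)
t(O(z))*m = 15*39 = 585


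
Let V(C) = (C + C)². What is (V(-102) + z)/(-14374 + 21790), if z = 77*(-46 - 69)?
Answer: 32761/7416 ≈ 4.4176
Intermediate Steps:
z = -8855 (z = 77*(-115) = -8855)
V(C) = 4*C² (V(C) = (2*C)² = 4*C²)
(V(-102) + z)/(-14374 + 21790) = (4*(-102)² - 8855)/(-14374 + 21790) = (4*10404 - 8855)/7416 = (41616 - 8855)*(1/7416) = 32761*(1/7416) = 32761/7416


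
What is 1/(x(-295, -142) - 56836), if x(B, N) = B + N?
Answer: -1/57273 ≈ -1.7460e-5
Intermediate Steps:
1/(x(-295, -142) - 56836) = 1/((-295 - 142) - 56836) = 1/(-437 - 56836) = 1/(-57273) = -1/57273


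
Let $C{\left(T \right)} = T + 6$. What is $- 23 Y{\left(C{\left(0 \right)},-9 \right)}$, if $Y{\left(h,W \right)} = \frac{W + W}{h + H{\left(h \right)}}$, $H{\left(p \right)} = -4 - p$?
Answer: $- \frac{207}{2} \approx -103.5$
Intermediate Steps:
$C{\left(T \right)} = 6 + T$
$Y{\left(h,W \right)} = - \frac{W}{2}$ ($Y{\left(h,W \right)} = \frac{W + W}{h - \left(4 + h\right)} = \frac{2 W}{-4} = 2 W \left(- \frac{1}{4}\right) = - \frac{W}{2}$)
$- 23 Y{\left(C{\left(0 \right)},-9 \right)} = - 23 \left(\left(- \frac{1}{2}\right) \left(-9\right)\right) = \left(-23\right) \frac{9}{2} = - \frac{207}{2}$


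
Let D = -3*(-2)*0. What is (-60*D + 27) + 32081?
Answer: 32108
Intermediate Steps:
D = 0 (D = 6*0 = 0)
(-60*D + 27) + 32081 = (-60*0 + 27) + 32081 = (0 + 27) + 32081 = 27 + 32081 = 32108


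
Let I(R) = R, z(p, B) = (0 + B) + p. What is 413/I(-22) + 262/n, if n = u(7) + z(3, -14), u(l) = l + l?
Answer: 4525/66 ≈ 68.561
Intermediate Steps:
z(p, B) = B + p
u(l) = 2*l
n = 3 (n = 2*7 + (-14 + 3) = 14 - 11 = 3)
413/I(-22) + 262/n = 413/(-22) + 262/3 = 413*(-1/22) + 262*(1/3) = -413/22 + 262/3 = 4525/66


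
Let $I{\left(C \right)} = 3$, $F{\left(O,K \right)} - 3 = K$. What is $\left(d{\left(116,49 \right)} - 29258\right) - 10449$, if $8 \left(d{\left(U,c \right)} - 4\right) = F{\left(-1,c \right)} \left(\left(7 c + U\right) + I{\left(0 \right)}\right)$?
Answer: $-36700$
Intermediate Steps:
$F{\left(O,K \right)} = 3 + K$
$d{\left(U,c \right)} = 4 + \frac{\left(3 + c\right) \left(3 + U + 7 c\right)}{8}$ ($d{\left(U,c \right)} = 4 + \frac{\left(3 + c\right) \left(\left(7 c + U\right) + 3\right)}{8} = 4 + \frac{\left(3 + c\right) \left(\left(U + 7 c\right) + 3\right)}{8} = 4 + \frac{\left(3 + c\right) \left(3 + U + 7 c\right)}{8}$)
$\left(d{\left(116,49 \right)} - 29258\right) - 10449 = \left(\left(\frac{41}{8} + \frac{3}{8} \cdot 49 + \frac{1}{8} \cdot 116 \left(3 + 49\right) + \frac{7}{8} \cdot 49 \left(3 + 49\right)\right) - 29258\right) - 10449 = \left(\left(\frac{41}{8} + \frac{147}{8} + \frac{1}{8} \cdot 116 \cdot 52 + \frac{7}{8} \cdot 49 \cdot 52\right) - 29258\right) - 10449 = \left(\left(\frac{41}{8} + \frac{147}{8} + 754 + \frac{4459}{2}\right) - 29258\right) - 10449 = \left(3007 - 29258\right) - 10449 = -26251 - 10449 = -36700$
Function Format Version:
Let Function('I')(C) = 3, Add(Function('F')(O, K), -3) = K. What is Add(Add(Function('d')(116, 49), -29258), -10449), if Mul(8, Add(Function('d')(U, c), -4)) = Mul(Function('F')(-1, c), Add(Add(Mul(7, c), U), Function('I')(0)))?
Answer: -36700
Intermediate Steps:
Function('F')(O, K) = Add(3, K)
Function('d')(U, c) = Add(4, Mul(Rational(1, 8), Add(3, c), Add(3, U, Mul(7, c)))) (Function('d')(U, c) = Add(4, Mul(Rational(1, 8), Mul(Add(3, c), Add(Add(Mul(7, c), U), 3)))) = Add(4, Mul(Rational(1, 8), Mul(Add(3, c), Add(Add(U, Mul(7, c)), 3)))) = Add(4, Mul(Rational(1, 8), Mul(Add(3, c), Add(3, U, Mul(7, c))))) = Add(4, Mul(Rational(1, 8), Add(3, c), Add(3, U, Mul(7, c)))))
Add(Add(Function('d')(116, 49), -29258), -10449) = Add(Add(Add(Rational(41, 8), Mul(Rational(3, 8), 49), Mul(Rational(1, 8), 116, Add(3, 49)), Mul(Rational(7, 8), 49, Add(3, 49))), -29258), -10449) = Add(Add(Add(Rational(41, 8), Rational(147, 8), Mul(Rational(1, 8), 116, 52), Mul(Rational(7, 8), 49, 52)), -29258), -10449) = Add(Add(Add(Rational(41, 8), Rational(147, 8), 754, Rational(4459, 2)), -29258), -10449) = Add(Add(3007, -29258), -10449) = Add(-26251, -10449) = -36700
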